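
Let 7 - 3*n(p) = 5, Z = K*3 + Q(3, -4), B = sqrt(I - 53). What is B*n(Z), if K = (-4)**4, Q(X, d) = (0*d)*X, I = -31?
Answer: 4*I*sqrt(21)/3 ≈ 6.1101*I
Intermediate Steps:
Q(X, d) = 0 (Q(X, d) = 0*X = 0)
K = 256
B = 2*I*sqrt(21) (B = sqrt(-31 - 53) = sqrt(-84) = 2*I*sqrt(21) ≈ 9.1651*I)
Z = 768 (Z = 256*3 + 0 = 768 + 0 = 768)
n(p) = 2/3 (n(p) = 7/3 - 1/3*5 = 7/3 - 5/3 = 2/3)
B*n(Z) = (2*I*sqrt(21))*(2/3) = 4*I*sqrt(21)/3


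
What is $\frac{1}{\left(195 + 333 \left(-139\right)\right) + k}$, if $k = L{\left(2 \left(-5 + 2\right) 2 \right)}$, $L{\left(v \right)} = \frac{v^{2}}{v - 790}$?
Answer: $- \frac{401}{18482964} \approx -2.1696 \cdot 10^{-5}$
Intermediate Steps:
$L{\left(v \right)} = \frac{v^{2}}{-790 + v}$
$k = - \frac{72}{401}$ ($k = \frac{\left(2 \left(-5 + 2\right) 2\right)^{2}}{-790 + 2 \left(-5 + 2\right) 2} = \frac{\left(2 \left(-3\right) 2\right)^{2}}{-790 + 2 \left(-3\right) 2} = \frac{\left(\left(-6\right) 2\right)^{2}}{-790 - 12} = \frac{\left(-12\right)^{2}}{-790 - 12} = \frac{144}{-802} = 144 \left(- \frac{1}{802}\right) = - \frac{72}{401} \approx -0.17955$)
$\frac{1}{\left(195 + 333 \left(-139\right)\right) + k} = \frac{1}{\left(195 + 333 \left(-139\right)\right) - \frac{72}{401}} = \frac{1}{\left(195 - 46287\right) - \frac{72}{401}} = \frac{1}{-46092 - \frac{72}{401}} = \frac{1}{- \frac{18482964}{401}} = - \frac{401}{18482964}$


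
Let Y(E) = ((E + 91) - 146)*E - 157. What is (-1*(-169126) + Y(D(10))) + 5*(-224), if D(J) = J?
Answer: 167399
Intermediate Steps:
Y(E) = -157 + E*(-55 + E) (Y(E) = ((91 + E) - 146)*E - 157 = (-55 + E)*E - 157 = E*(-55 + E) - 157 = -157 + E*(-55 + E))
(-1*(-169126) + Y(D(10))) + 5*(-224) = (-1*(-169126) + (-157 + 10² - 55*10)) + 5*(-224) = (169126 + (-157 + 100 - 550)) - 1120 = (169126 - 607) - 1120 = 168519 - 1120 = 167399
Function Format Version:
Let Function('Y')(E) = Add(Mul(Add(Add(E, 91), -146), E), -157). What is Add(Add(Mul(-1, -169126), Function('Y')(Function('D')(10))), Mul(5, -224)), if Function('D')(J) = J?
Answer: 167399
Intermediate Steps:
Function('Y')(E) = Add(-157, Mul(E, Add(-55, E))) (Function('Y')(E) = Add(Mul(Add(Add(91, E), -146), E), -157) = Add(Mul(Add(-55, E), E), -157) = Add(Mul(E, Add(-55, E)), -157) = Add(-157, Mul(E, Add(-55, E))))
Add(Add(Mul(-1, -169126), Function('Y')(Function('D')(10))), Mul(5, -224)) = Add(Add(Mul(-1, -169126), Add(-157, Pow(10, 2), Mul(-55, 10))), Mul(5, -224)) = Add(Add(169126, Add(-157, 100, -550)), -1120) = Add(Add(169126, -607), -1120) = Add(168519, -1120) = 167399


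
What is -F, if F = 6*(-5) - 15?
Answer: 45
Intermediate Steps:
F = -45 (F = -30 - 15 = -45)
-F = -1*(-45) = 45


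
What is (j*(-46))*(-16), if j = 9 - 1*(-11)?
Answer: 14720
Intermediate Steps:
j = 20 (j = 9 + 11 = 20)
(j*(-46))*(-16) = (20*(-46))*(-16) = -920*(-16) = 14720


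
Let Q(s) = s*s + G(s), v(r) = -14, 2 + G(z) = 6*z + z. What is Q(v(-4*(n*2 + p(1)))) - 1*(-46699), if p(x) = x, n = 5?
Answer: 46795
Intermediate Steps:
G(z) = -2 + 7*z (G(z) = -2 + (6*z + z) = -2 + 7*z)
Q(s) = -2 + s² + 7*s (Q(s) = s*s + (-2 + 7*s) = s² + (-2 + 7*s) = -2 + s² + 7*s)
Q(v(-4*(n*2 + p(1)))) - 1*(-46699) = (-2 + (-14)² + 7*(-14)) - 1*(-46699) = (-2 + 196 - 98) + 46699 = 96 + 46699 = 46795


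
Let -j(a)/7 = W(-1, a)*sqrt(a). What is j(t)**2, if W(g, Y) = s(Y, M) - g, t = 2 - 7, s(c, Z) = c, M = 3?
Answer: -3920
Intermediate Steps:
t = -5
W(g, Y) = Y - g
j(a) = -7*sqrt(a)*(1 + a) (j(a) = -7*(a - 1*(-1))*sqrt(a) = -7*(a + 1)*sqrt(a) = -7*(1 + a)*sqrt(a) = -7*sqrt(a)*(1 + a))
j(t)**2 = (7*sqrt(-5)*(-1 - 1*(-5)))**2 = (7*(I*sqrt(5))*(-1 + 5))**2 = (7*(I*sqrt(5))*4)**2 = (28*I*sqrt(5))**2 = -3920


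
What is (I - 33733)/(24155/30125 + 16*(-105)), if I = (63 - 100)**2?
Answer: 194993100/10117169 ≈ 19.273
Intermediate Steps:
I = 1369 (I = (-37)**2 = 1369)
(I - 33733)/(24155/30125 + 16*(-105)) = (1369 - 33733)/(24155/30125 + 16*(-105)) = -32364/(24155*(1/30125) - 1680) = -32364/(4831/6025 - 1680) = -32364/(-10117169/6025) = -32364*(-6025/10117169) = 194993100/10117169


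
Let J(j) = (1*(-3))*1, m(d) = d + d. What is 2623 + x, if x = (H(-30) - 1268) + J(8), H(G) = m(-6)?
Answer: 1340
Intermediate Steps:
m(d) = 2*d
H(G) = -12 (H(G) = 2*(-6) = -12)
J(j) = -3 (J(j) = -3*1 = -3)
x = -1283 (x = (-12 - 1268) - 3 = -1280 - 3 = -1283)
2623 + x = 2623 - 1283 = 1340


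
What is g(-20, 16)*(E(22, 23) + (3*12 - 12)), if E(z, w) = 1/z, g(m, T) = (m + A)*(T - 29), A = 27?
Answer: -48139/22 ≈ -2188.1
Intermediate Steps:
g(m, T) = (-29 + T)*(27 + m) (g(m, T) = (m + 27)*(T - 29) = (27 + m)*(-29 + T) = (-29 + T)*(27 + m))
g(-20, 16)*(E(22, 23) + (3*12 - 12)) = (-783 - 29*(-20) + 27*16 + 16*(-20))*(1/22 + (3*12 - 12)) = (-783 + 580 + 432 - 320)*(1/22 + (36 - 12)) = -91*(1/22 + 24) = -91*529/22 = -48139/22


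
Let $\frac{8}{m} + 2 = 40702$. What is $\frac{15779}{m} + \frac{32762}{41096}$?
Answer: $\frac{1649504329431}{20548} \approx 8.0276 \cdot 10^{7}$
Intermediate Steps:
$m = \frac{2}{10175}$ ($m = \frac{8}{-2 + 40702} = \frac{8}{40700} = 8 \cdot \frac{1}{40700} = \frac{2}{10175} \approx 0.00019656$)
$\frac{15779}{m} + \frac{32762}{41096} = \frac{15779}{\frac{2}{10175}} + \frac{32762}{41096} = 15779 \cdot \frac{10175}{2} + 32762 \cdot \frac{1}{41096} = \frac{160551325}{2} + \frac{16381}{20548} = \frac{1649504329431}{20548}$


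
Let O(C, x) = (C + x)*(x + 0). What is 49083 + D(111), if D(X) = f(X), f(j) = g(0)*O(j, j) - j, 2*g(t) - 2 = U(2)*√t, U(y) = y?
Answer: 73614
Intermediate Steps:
O(C, x) = x*(C + x) (O(C, x) = (C + x)*x = x*(C + x))
g(t) = 1 + √t (g(t) = 1 + (2*√t)/2 = 1 + √t)
f(j) = -j + 2*j² (f(j) = (1 + √0)*(j*(j + j)) - j = (1 + 0)*(j*(2*j)) - j = 1*(2*j²) - j = 2*j² - j = -j + 2*j²)
D(X) = X*(-1 + 2*X)
49083 + D(111) = 49083 + 111*(-1 + 2*111) = 49083 + 111*(-1 + 222) = 49083 + 111*221 = 49083 + 24531 = 73614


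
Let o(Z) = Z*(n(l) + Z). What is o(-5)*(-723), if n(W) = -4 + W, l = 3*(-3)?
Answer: -65070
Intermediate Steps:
l = -9
o(Z) = Z*(-13 + Z) (o(Z) = Z*((-4 - 9) + Z) = Z*(-13 + Z))
o(-5)*(-723) = -5*(-13 - 5)*(-723) = -5*(-18)*(-723) = 90*(-723) = -65070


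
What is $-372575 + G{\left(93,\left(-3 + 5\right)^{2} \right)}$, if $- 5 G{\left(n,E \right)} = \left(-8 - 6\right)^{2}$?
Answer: $- \frac{1863071}{5} \approx -3.7261 \cdot 10^{5}$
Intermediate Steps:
$G{\left(n,E \right)} = - \frac{196}{5}$ ($G{\left(n,E \right)} = - \frac{\left(-8 - 6\right)^{2}}{5} = - \frac{\left(-14\right)^{2}}{5} = \left(- \frac{1}{5}\right) 196 = - \frac{196}{5}$)
$-372575 + G{\left(93,\left(-3 + 5\right)^{2} \right)} = -372575 - \frac{196}{5} = - \frac{1863071}{5}$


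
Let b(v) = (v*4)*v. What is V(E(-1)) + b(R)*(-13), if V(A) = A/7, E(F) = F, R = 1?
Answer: -365/7 ≈ -52.143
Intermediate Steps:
V(A) = A/7 (V(A) = A*(⅐) = A/7)
b(v) = 4*v² (b(v) = (4*v)*v = 4*v²)
V(E(-1)) + b(R)*(-13) = (⅐)*(-1) + (4*1²)*(-13) = -⅐ + (4*1)*(-13) = -⅐ + 4*(-13) = -⅐ - 52 = -365/7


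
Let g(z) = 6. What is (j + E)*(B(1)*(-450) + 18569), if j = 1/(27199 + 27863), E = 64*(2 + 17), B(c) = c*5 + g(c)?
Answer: 911865497267/55062 ≈ 1.6561e+7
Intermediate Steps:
B(c) = 6 + 5*c (B(c) = c*5 + 6 = 5*c + 6 = 6 + 5*c)
E = 1216 (E = 64*19 = 1216)
j = 1/55062 ≈ 1.8161e-5
(j + E)*(B(1)*(-450) + 18569) = (1/55062 + 1216)*((6 + 5*1)*(-450) + 18569) = 66955393*((6 + 5)*(-450) + 18569)/55062 = 66955393*(11*(-450) + 18569)/55062 = 66955393*(-4950 + 18569)/55062 = (66955393/55062)*13619 = 911865497267/55062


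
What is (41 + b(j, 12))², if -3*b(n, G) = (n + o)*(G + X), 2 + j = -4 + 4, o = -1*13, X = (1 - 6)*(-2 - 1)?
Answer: 30976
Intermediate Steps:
X = 15 (X = -5*(-3) = 15)
o = -13
j = -2 (j = -2 + (-4 + 4) = -2 + 0 = -2)
b(n, G) = -(-13 + n)*(15 + G)/3 (b(n, G) = -(n - 13)*(G + 15)/3 = -(-13 + n)*(15 + G)/3)
(41 + b(j, 12))² = (41 + (65 - 5*(-2) + (13/3)*12 - ⅓*12*(-2)))² = (41 + (65 + 10 + 52 + 8))² = (41 + 135)² = 176² = 30976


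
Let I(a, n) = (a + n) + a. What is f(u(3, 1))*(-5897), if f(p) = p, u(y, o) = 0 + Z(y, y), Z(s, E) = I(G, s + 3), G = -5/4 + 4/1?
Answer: -135631/2 ≈ -67816.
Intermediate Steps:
G = 11/4 (G = -5*¼ + 4*1 = -5/4 + 4 = 11/4 ≈ 2.7500)
I(a, n) = n + 2*a
Z(s, E) = 17/2 + s (Z(s, E) = (s + 3) + 2*(11/4) = (3 + s) + 11/2 = 17/2 + s)
u(y, o) = 17/2 + y (u(y, o) = 0 + (17/2 + y) = 17/2 + y)
f(u(3, 1))*(-5897) = (17/2 + 3)*(-5897) = (23/2)*(-5897) = -135631/2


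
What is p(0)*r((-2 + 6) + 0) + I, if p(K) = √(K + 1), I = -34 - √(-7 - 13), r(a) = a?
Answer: -30 - 2*I*√5 ≈ -30.0 - 4.4721*I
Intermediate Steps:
I = -34 - 2*I*√5 (I = -34 - √(-20) = -34 - 2*I*√5 ≈ -34.0 - 4.4721*I)
p(K) = √(1 + K)
p(0)*r((-2 + 6) + 0) + I = √(1 + 0)*((-2 + 6) + 0) + (-34 - 2*I*√5) = √1*(4 + 0) + (-34 - 2*I*√5) = 1*4 + (-34 - 2*I*√5) = 4 + (-34 - 2*I*√5) = -30 - 2*I*√5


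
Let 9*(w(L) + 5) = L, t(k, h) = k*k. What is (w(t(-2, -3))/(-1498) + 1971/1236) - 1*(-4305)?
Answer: 11960679343/2777292 ≈ 4306.6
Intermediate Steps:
t(k, h) = k²
w(L) = -5 + L/9
(w(t(-2, -3))/(-1498) + 1971/1236) - 1*(-4305) = ((-5 + (⅑)*(-2)²)/(-1498) + 1971/1236) - 1*(-4305) = ((-5 + (⅑)*4)*(-1/1498) + 1971*(1/1236)) + 4305 = ((-5 + 4/9)*(-1/1498) + 657/412) + 4305 = (-41/9*(-1/1498) + 657/412) + 4305 = (41/13482 + 657/412) + 4305 = 4437283/2777292 + 4305 = 11960679343/2777292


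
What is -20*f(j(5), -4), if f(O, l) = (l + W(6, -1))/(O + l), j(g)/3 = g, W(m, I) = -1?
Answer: 100/11 ≈ 9.0909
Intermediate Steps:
j(g) = 3*g
f(O, l) = (-1 + l)/(O + l) (f(O, l) = (l - 1)/(O + l) = (-1 + l)/(O + l))
-20*f(j(5), -4) = -20*(-1 - 4)/(3*5 - 4) = -20*(-5)/(15 - 4) = -20*(-5)/11 = -20*(-5/11) = 100/11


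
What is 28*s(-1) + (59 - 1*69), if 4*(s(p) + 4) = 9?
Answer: -59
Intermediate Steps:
s(p) = -7/4 (s(p) = -4 + (¼)*9 = -4 + 9/4 = -7/4)
28*s(-1) + (59 - 1*69) = 28*(-7/4) + (59 - 1*69) = -49 + (59 - 69) = -49 - 10 = -59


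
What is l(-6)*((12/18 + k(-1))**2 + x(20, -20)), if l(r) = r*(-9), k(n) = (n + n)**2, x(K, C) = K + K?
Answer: 3336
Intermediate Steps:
x(K, C) = 2*K
k(n) = 4*n**2 (k(n) = (2*n)**2 = 4*n**2)
l(r) = -9*r
l(-6)*((12/18 + k(-1))**2 + x(20, -20)) = (-9*(-6))*((12/18 + 4*(-1)**2)**2 + 2*20) = 54*((12*(1/18) + 4*1)**2 + 40) = 54*((2/3 + 4)**2 + 40) = 54*((14/3)**2 + 40) = 54*(196/9 + 40) = 54*(556/9) = 3336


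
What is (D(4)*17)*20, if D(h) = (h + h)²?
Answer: 21760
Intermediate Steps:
D(h) = 4*h² (D(h) = (2*h)² = 4*h²)
(D(4)*17)*20 = ((4*4²)*17)*20 = ((4*16)*17)*20 = (64*17)*20 = 1088*20 = 21760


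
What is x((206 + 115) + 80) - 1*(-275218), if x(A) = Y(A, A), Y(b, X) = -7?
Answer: 275211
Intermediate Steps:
x(A) = -7
x((206 + 115) + 80) - 1*(-275218) = -7 - 1*(-275218) = -7 + 275218 = 275211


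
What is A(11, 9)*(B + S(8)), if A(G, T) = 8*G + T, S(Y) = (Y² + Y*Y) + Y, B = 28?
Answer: 15908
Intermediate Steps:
S(Y) = Y + 2*Y² (S(Y) = (Y² + Y²) + Y = 2*Y² + Y = Y + 2*Y²)
A(G, T) = T + 8*G
A(11, 9)*(B + S(8)) = (9 + 8*11)*(28 + 8*(1 + 2*8)) = (9 + 88)*(28 + 8*(1 + 16)) = 97*(28 + 8*17) = 97*(28 + 136) = 97*164 = 15908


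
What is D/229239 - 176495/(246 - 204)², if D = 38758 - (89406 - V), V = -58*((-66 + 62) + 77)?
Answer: -4506261017/44930844 ≈ -100.29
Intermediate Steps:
V = -4234 (V = -58*(-4 + 77) = -58*73 = -4234)
D = -54882 (D = 38758 - (89406 - 1*(-4234)) = 38758 - (89406 + 4234) = 38758 - 1*93640 = 38758 - 93640 = -54882)
D/229239 - 176495/(246 - 204)² = -54882/229239 - 176495/(246 - 204)² = -54882*1/229239 - 176495/(42²) = -6098/25471 - 176495/1764 = -4506261017/44930844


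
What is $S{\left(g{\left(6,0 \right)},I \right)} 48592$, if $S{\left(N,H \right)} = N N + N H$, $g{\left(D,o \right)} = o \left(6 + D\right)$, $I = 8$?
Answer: $0$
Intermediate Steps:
$S{\left(N,H \right)} = N^{2} + H N$
$S{\left(g{\left(6,0 \right)},I \right)} 48592 = 0 \left(6 + 6\right) \left(8 + 0 \left(6 + 6\right)\right) 48592 = 0 \cdot 12 \left(8 + 0 \cdot 12\right) 48592 = 0 \left(8 + 0\right) 48592 = 0 \cdot 8 \cdot 48592 = 0 \cdot 48592 = 0$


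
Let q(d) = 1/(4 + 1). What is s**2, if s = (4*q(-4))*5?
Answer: 16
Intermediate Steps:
q(d) = 1/5
s = 4 (s = (4*(1/5))*5 = (4/5)*5 = 4)
s**2 = 4**2 = 16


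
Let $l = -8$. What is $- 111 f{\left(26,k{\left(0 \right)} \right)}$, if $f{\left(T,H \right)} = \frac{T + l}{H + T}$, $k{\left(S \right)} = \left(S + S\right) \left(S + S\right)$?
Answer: $- \frac{999}{13} \approx -76.846$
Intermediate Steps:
$k{\left(S \right)} = 4 S^{2}$ ($k{\left(S \right)} = 2 S 2 S = 4 S^{2}$)
$f{\left(T,H \right)} = \frac{-8 + T}{H + T}$ ($f{\left(T,H \right)} = \frac{T - 8}{H + T} = \frac{-8 + T}{H + T}$)
$- 111 f{\left(26,k{\left(0 \right)} \right)} = - 111 \frac{-8 + 26}{4 \cdot 0^{2} + 26} = - 111 \frac{1}{4 \cdot 0 + 26} \cdot 18 = - 111 \frac{1}{0 + 26} \cdot 18 = - 111 \cdot \frac{1}{26} \cdot 18 = \left(-111\right) \frac{9}{13} = - \frac{999}{13}$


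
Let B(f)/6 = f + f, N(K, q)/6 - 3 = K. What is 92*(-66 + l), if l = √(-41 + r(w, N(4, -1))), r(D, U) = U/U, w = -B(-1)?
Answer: -6072 + 184*I*√10 ≈ -6072.0 + 581.86*I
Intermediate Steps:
N(K, q) = 18 + 6*K
B(f) = 12*f (B(f) = 6*(f + f) = 6*(2*f) = 12*f)
w = 12 (w = -12*(-1) = -1*(-12) = 12)
r(D, U) = 1
l = 2*I*√10 (l = √(-41 + 1) = √(-40) = 2*I*√10 ≈ 6.3246*I)
92*(-66 + l) = 92*(-66 + 2*I*√10) = -6072 + 184*I*√10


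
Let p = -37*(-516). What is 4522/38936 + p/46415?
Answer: 476627371/903607220 ≈ 0.52747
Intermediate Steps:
p = 19092
4522/38936 + p/46415 = 4522/38936 + 19092/46415 = 4522*(1/38936) + 19092*(1/46415) = 2261/19468 + 19092/46415 = 476627371/903607220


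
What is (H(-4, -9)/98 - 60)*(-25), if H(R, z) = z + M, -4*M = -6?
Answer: 294375/196 ≈ 1501.9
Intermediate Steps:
M = 3/2 (M = -¼*(-6) = 3/2 ≈ 1.5000)
H(R, z) = 3/2 + z (H(R, z) = z + 3/2 = 3/2 + z)
(H(-4, -9)/98 - 60)*(-25) = ((3/2 - 9)/98 - 60)*(-25) = (-15/2*1/98 - 60)*(-25) = (-15/196 - 60)*(-25) = -11775/196*(-25) = 294375/196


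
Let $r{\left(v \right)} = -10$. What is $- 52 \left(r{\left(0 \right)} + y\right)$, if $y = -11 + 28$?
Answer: $-364$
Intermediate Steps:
$y = 17$
$- 52 \left(r{\left(0 \right)} + y\right) = - 52 \left(-10 + 17\right) = \left(-52\right) 7 = -364$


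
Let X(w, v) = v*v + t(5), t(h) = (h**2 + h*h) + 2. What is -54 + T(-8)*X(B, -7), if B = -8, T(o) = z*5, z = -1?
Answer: -559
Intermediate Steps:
t(h) = 2 + 2*h**2 (t(h) = (h**2 + h**2) + 2 = 2*h**2 + 2 = 2 + 2*h**2)
T(o) = -5 (T(o) = -1*5 = -5)
X(w, v) = 52 + v**2 (X(w, v) = v*v + (2 + 2*5**2) = v**2 + (2 + 2*25) = v**2 + (2 + 50) = v**2 + 52 = 52 + v**2)
-54 + T(-8)*X(B, -7) = -54 - 5*(52 + (-7)**2) = -54 - 5*(52 + 49) = -54 - 5*101 = -54 - 505 = -559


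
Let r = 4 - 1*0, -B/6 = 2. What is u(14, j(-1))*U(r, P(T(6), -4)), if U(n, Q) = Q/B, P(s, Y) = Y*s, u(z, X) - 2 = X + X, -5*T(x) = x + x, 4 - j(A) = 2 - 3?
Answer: -48/5 ≈ -9.6000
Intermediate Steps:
B = -12 (B = -6*2 = -12)
j(A) = 5 (j(A) = 4 - (2 - 3) = 4 - 1*(-1) = 4 + 1 = 5)
T(x) = -2*x/5 (T(x) = -(x + x)/5 = -2*x/5)
u(z, X) = 2 + 2*X (u(z, X) = 2 + (X + X) = 2 + 2*X)
r = 4 (r = 4 + 0 = 4)
U(n, Q) = -Q/12 (U(n, Q) = Q/(-12) = Q*(-1/12) = -Q/12)
u(14, j(-1))*U(r, P(T(6), -4)) = (2 + 2*5)*(-(-1)*(-⅖*6)/3) = (2 + 10)*(-(-1)*(-12)/(3*5)) = 12*(-1/12*48/5) = 12*(-⅘) = -48/5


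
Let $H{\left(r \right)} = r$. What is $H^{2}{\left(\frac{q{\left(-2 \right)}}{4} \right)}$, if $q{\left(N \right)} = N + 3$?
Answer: $\frac{1}{16} \approx 0.0625$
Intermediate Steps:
$q{\left(N \right)} = 3 + N$
$H^{2}{\left(\frac{q{\left(-2 \right)}}{4} \right)} = \left(\frac{3 - 2}{4}\right)^{2} = \left(1 \cdot \frac{1}{4}\right)^{2} = \left(\frac{1}{4}\right)^{2} = \frac{1}{16}$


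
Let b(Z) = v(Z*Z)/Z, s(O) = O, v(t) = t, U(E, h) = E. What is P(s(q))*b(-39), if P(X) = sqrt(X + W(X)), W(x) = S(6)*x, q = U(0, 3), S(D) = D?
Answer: 0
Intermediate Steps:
q = 0
W(x) = 6*x
P(X) = sqrt(7)*sqrt(X) (P(X) = sqrt(X + 6*X) = sqrt(7*X) = sqrt(7)*sqrt(X))
b(Z) = Z (b(Z) = (Z*Z)/Z = Z**2/Z = Z)
P(s(q))*b(-39) = (sqrt(7)*sqrt(0))*(-39) = (sqrt(7)*0)*(-39) = 0*(-39) = 0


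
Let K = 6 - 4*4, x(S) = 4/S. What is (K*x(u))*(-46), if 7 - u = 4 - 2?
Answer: 368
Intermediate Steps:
u = 5 (u = 7 - (4 - 2) = 7 - 1*2 = 7 - 2 = 5)
K = -10 (K = 6 - 16 = -10)
(K*x(u))*(-46) = -40/5*(-46) = -10*⅘*(-46) = -8*(-46) = 368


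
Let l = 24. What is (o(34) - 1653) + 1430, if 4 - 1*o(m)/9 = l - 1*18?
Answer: -241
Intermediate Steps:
o(m) = -18 (o(m) = 36 - 9*(24 - 1*18) = 36 - 9*(24 - 18) = 36 - 9*6 = 36 - 54 = -18)
(o(34) - 1653) + 1430 = (-18 - 1653) + 1430 = -1671 + 1430 = -241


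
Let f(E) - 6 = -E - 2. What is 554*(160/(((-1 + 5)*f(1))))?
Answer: 22160/3 ≈ 7386.7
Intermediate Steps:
f(E) = 4 - E (f(E) = 6 + (-E - 2) = 6 + (-2 - E) = 4 - E)
554*(160/(((-1 + 5)*f(1)))) = 554*(160/(((-1 + 5)*(4 - 1*1)))) = 554*(160/((4*(4 - 1)))) = 554*(160/((4*3))) = 554*(160/12) = 554*(160*(1/12)) = 554*(40/3) = 22160/3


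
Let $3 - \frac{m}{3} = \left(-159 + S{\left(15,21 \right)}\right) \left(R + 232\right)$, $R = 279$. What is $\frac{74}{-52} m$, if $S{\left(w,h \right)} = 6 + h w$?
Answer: $\frac{9188469}{26} \approx 3.534 \cdot 10^{5}$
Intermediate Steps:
$m = -248337$ ($m = 9 - 3 \left(-159 + \left(6 + 21 \cdot 15\right)\right) \left(279 + 232\right) = 9 - 3 \left(-159 + \left(6 + 315\right)\right) 511 = 9 - 3 \left(-159 + 321\right) 511 = 9 - 3 \cdot 162 \cdot 511 = 9 - 248346 = -248337$)
$\frac{74}{-52} m = \frac{74}{-52} \left(-248337\right) = 74 \left(- \frac{1}{52}\right) \left(-248337\right) = \left(- \frac{37}{26}\right) \left(-248337\right) = \frac{9188469}{26}$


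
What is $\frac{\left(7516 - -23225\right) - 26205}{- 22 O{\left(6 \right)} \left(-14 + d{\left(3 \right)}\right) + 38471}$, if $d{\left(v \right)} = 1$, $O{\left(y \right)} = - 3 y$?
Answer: $\frac{4536}{33323} \approx 0.13612$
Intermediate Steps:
$\frac{\left(7516 - -23225\right) - 26205}{- 22 O{\left(6 \right)} \left(-14 + d{\left(3 \right)}\right) + 38471} = \frac{\left(7516 - -23225\right) - 26205}{- 22 \left(\left(-3\right) 6\right) \left(-14 + 1\right) + 38471} = \frac{\left(7516 + 23225\right) - 26205}{\left(-22\right) \left(-18\right) \left(-13\right) + 38471} = \frac{30741 - 26205}{396 \left(-13\right) + 38471} = \frac{4536}{-5148 + 38471} = \frac{4536}{33323}$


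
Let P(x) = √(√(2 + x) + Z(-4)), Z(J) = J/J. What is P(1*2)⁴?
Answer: 9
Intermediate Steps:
Z(J) = 1
P(x) = √(1 + √(2 + x)) (P(x) = √(√(2 + x) + 1) = √(1 + √(2 + x)))
P(1*2)⁴ = (√(1 + √(2 + 1*2)))⁴ = (√(1 + √(2 + 2)))⁴ = (√(1 + √4))⁴ = (√(1 + 2))⁴ = (√3)⁴ = 9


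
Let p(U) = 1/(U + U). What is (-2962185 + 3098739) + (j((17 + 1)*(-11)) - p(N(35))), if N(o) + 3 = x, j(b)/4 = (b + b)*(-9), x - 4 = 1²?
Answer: 603239/4 ≈ 1.5081e+5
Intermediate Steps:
x = 5 (x = 4 + 1² = 4 + 1 = 5)
j(b) = -72*b (j(b) = 4*((b + b)*(-9)) = 4*((2*b)*(-9)) = 4*(-18*b) = -72*b)
N(o) = 2 (N(o) = -3 + 5 = 2)
p(U) = 1/(2*U)
(-2962185 + 3098739) + (j((17 + 1)*(-11)) - p(N(35))) = (-2962185 + 3098739) + (-72*(17 + 1)*(-11) - 1/(2*2)) = 136554 + (-1296*(-11) - 1/(2*2)) = 136554 + (-72*(-198) - 1*¼) = 136554 + (14256 - ¼) = 136554 + 57023/4 = 603239/4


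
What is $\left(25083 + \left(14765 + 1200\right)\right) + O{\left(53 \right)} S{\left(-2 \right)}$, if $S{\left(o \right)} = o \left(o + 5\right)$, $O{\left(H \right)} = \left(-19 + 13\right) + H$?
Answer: $40766$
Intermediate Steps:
$O{\left(H \right)} = -6 + H$
$S{\left(o \right)} = o \left(5 + o\right)$
$\left(25083 + \left(14765 + 1200\right)\right) + O{\left(53 \right)} S{\left(-2 \right)} = \left(25083 + \left(14765 + 1200\right)\right) + \left(-6 + 53\right) \left(- 2 \left(5 - 2\right)\right) = \left(25083 + 15965\right) + 47 \left(\left(-2\right) 3\right) = 41048 + 47 \left(-6\right) = 41048 - 282 = 40766$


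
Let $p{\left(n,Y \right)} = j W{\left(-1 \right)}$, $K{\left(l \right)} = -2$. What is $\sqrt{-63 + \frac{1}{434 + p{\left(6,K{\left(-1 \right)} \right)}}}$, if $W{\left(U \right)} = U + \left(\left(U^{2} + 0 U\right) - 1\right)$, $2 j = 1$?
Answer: $\frac{i \sqrt{163857}}{51} \approx 7.9371 i$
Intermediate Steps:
$j = \frac{1}{2}$ ($j = \frac{1}{2} \cdot 1 = \frac{1}{2} \approx 0.5$)
$W{\left(U \right)} = -1 + U + U^{2}$ ($W{\left(U \right)} = U + \left(\left(U^{2} + 0\right) - 1\right) = U + \left(U^{2} - 1\right) = U + \left(-1 + U^{2}\right) = -1 + U + U^{2}$)
$p{\left(n,Y \right)} = - \frac{1}{2}$ ($p{\left(n,Y \right)} = \frac{-1 - 1 + \left(-1\right)^{2}}{2} = \frac{-1 - 1 + 1}{2} = \frac{1}{2} \left(-1\right) = - \frac{1}{2}$)
$\sqrt{-63 + \frac{1}{434 + p{\left(6,K{\left(-1 \right)} \right)}}} = \sqrt{-63 + \frac{1}{434 - \frac{1}{2}}} = \sqrt{-63 + \frac{1}{\frac{867}{2}}} = \sqrt{-63 + \frac{2}{867}} = \sqrt{- \frac{54619}{867}} = \frac{i \sqrt{163857}}{51}$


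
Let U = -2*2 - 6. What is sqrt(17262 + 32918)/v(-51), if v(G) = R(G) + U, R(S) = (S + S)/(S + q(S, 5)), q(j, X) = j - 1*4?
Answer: -106*sqrt(12545)/479 ≈ -24.786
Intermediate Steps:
q(j, X) = -4 + j (q(j, X) = j - 4 = -4 + j)
R(S) = 2*S/(-4 + 2*S) (R(S) = (S + S)/(S + (-4 + S)) = (2*S)/(-4 + 2*S) = 2*S/(-4 + 2*S))
U = -10 (U = -4 - 6 = -10)
v(G) = -10 + G/(-2 + G) (v(G) = G/(-2 + G) - 10 = -10 + G/(-2 + G))
sqrt(17262 + 32918)/v(-51) = sqrt(17262 + 32918)/(((20 - 9*(-51))/(-2 - 51))) = sqrt(50180)/(((20 + 459)/(-53))) = (2*sqrt(12545))/((-1/53*479)) = (2*sqrt(12545))/(-479/53) = (2*sqrt(12545))*(-53/479) = -106*sqrt(12545)/479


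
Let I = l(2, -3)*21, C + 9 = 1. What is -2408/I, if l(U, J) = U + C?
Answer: 172/9 ≈ 19.111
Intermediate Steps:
C = -8 (C = -9 + 1 = -8)
l(U, J) = -8 + U (l(U, J) = U - 8 = -8 + U)
I = -126 (I = (-8 + 2)*21 = -6*21 = -126)
-2408/I = -2408/(-126) = -2408*(-1/126) = 172/9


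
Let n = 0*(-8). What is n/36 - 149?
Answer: -149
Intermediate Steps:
n = 0
n/36 - 149 = 0/36 - 149 = (1/36)*0 - 149 = 0 - 149 = -149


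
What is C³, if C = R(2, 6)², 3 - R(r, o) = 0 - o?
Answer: 531441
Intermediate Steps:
R(r, o) = 3 + o (R(r, o) = 3 - (0 - o) = 3 - (-1)*o = 3 + o)
C = 81 (C = (3 + 6)² = 9² = 81)
C³ = 81³ = 531441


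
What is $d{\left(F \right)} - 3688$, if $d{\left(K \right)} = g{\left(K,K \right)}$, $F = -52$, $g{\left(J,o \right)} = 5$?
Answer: $-3683$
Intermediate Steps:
$d{\left(K \right)} = 5$
$d{\left(F \right)} - 3688 = 5 - 3688 = -3683$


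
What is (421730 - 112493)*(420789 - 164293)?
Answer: 79318053552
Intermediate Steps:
(421730 - 112493)*(420789 - 164293) = 309237*256496 = 79318053552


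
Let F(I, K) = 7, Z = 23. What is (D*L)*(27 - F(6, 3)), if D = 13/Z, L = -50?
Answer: -13000/23 ≈ -565.22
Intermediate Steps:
D = 13/23 ≈ 0.56522
(D*L)*(27 - F(6, 3)) = ((13/23)*(-50))*(27 - 1*7) = -650*(27 - 7)/23 = -650/23*20 = -13000/23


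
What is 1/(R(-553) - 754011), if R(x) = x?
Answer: -1/754564 ≈ -1.3253e-6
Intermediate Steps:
1/(R(-553) - 754011) = 1/(-553 - 754011) = 1/(-754564) = -1/754564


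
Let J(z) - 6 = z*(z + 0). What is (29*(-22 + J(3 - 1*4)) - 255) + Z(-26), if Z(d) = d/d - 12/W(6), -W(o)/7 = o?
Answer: -4821/7 ≈ -688.71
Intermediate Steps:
W(o) = -7*o
J(z) = 6 + z**2 (J(z) = 6 + z*(z + 0) = 6 + z*z = 6 + z**2)
Z(d) = 9/7 (Z(d) = d/d - 12/((-7*6)) = 1 - 12/(-42) = 1 - 12*(-1/42) = 1 + 2/7 = 9/7)
(29*(-22 + J(3 - 1*4)) - 255) + Z(-26) = (29*(-22 + (6 + (3 - 1*4)**2)) - 255) + 9/7 = (29*(-22 + (6 + (3 - 4)**2)) - 255) + 9/7 = (29*(-22 + (6 + (-1)**2)) - 255) + 9/7 = (29*(-22 + (6 + 1)) - 255) + 9/7 = (29*(-22 + 7) - 255) + 9/7 = (29*(-15) - 255) + 9/7 = (-435 - 255) + 9/7 = -690 + 9/7 = -4821/7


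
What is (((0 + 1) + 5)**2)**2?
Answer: 1296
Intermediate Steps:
(((0 + 1) + 5)**2)**2 = ((1 + 5)**2)**2 = (6**2)**2 = 36**2 = 1296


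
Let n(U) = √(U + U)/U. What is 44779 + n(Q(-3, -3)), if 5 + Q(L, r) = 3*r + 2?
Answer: 44779 - I*√6/6 ≈ 44779.0 - 0.40825*I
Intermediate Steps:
Q(L, r) = -3 + 3*r (Q(L, r) = -5 + (3*r + 2) = -5 + (2 + 3*r) = -3 + 3*r)
n(U) = √2/√U (n(U) = √(2*U)/U = (√2*√U)/U = √2/√U)
44779 + n(Q(-3, -3)) = 44779 + √2/√(-3 + 3*(-3)) = 44779 + √2/√(-3 - 9) = 44779 + √2/√(-12) = 44779 + √2*(-I*√3/6) = 44779 - I*√6/6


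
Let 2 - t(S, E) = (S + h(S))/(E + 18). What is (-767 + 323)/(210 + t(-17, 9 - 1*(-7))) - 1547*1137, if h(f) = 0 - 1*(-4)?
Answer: -4233771205/2407 ≈ -1.7589e+6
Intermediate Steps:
h(f) = 4 (h(f) = 0 + 4 = 4)
t(S, E) = 2 - (4 + S)/(18 + E) (t(S, E) = 2 - (S + 4)/(E + 18) = 2 - (4 + S)/(18 + E))
(-767 + 323)/(210 + t(-17, 9 - 1*(-7))) - 1547*1137 = (-767 + 323)/(210 + (32 - 1*(-17) + 2*(9 - 1*(-7)))/(18 + (9 - 1*(-7)))) - 1547*1137 = -444/(210 + (32 + 17 + 2*(9 + 7))/(18 + (9 + 7))) - 1758939 = -444/(210 + (32 + 17 + 2*16)/(18 + 16)) - 1758939 = -444/(210 + (32 + 17 + 32)/34) - 1758939 = -444/(210 + (1/34)*81) - 1758939 = -444/(210 + 81/34) - 1758939 = -444/7221/34 - 1758939 = -444*34/7221 - 1758939 = -5032/2407 - 1758939 = -4233771205/2407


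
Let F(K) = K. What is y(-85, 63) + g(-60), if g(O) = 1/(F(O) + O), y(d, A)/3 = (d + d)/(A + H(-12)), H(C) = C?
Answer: -1201/120 ≈ -10.008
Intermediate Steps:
y(d, A) = 6*d/(-12 + A) (y(d, A) = 3*((d + d)/(A - 12)) = 3*((2*d)/(-12 + A)) = 3*(2*d/(-12 + A)) = 6*d/(-12 + A))
g(O) = 1/(2*O) (g(O) = 1/(O + O) = 1/(2*O))
y(-85, 63) + g(-60) = 6*(-85)/(-12 + 63) + (½)/(-60) = 6*(-85)/51 + (½)*(-1/60) = 6*(-85)*(1/51) - 1/120 = -10 - 1/120 = -1201/120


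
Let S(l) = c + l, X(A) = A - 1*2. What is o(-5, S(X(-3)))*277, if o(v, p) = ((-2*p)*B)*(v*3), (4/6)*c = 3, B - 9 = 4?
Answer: -54015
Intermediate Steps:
B = 13 (B = 9 + 4 = 13)
c = 9/2 (c = (3/2)*3 = 9/2 ≈ 4.5000)
X(A) = -2 + A (X(A) = A - 2 = -2 + A)
S(l) = 9/2 + l
o(v, p) = -78*p*v (o(v, p) = (-2*p*13)*(v*3) = (-26*p)*(3*v) = -78*p*v)
o(-5, S(X(-3)))*277 = -78*(9/2 + (-2 - 3))*(-5)*277 = -78*(9/2 - 5)*(-5)*277 = -78*(-½)*(-5)*277 = -195*277 = -54015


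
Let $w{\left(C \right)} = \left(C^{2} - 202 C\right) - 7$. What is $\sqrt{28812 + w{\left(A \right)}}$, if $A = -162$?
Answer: $\sqrt{87773} \approx 296.27$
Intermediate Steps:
$w{\left(C \right)} = -7 + C^{2} - 202 C$
$\sqrt{28812 + w{\left(A \right)}} = \sqrt{28812 - \left(-32717 - 26244\right)} = \sqrt{28812 + \left(-7 + 26244 + 32724\right)} = \sqrt{28812 + 58961} = \sqrt{87773}$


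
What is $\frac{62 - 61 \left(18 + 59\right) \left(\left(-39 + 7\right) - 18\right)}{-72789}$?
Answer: $- \frac{78304}{24263} \approx -3.2273$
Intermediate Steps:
$\frac{62 - 61 \left(18 + 59\right) \left(\left(-39 + 7\right) - 18\right)}{-72789} = \left(62 - 61 \cdot 77 \left(-32 - 18\right)\right) \left(- \frac{1}{72789}\right) = \left(62 - 61 \cdot 77 \left(-50\right)\right) \left(- \frac{1}{72789}\right) = \left(62 - -234850\right) \left(- \frac{1}{72789}\right) = \left(62 + 234850\right) \left(- \frac{1}{72789}\right) = 234912 \left(- \frac{1}{72789}\right) = - \frac{78304}{24263}$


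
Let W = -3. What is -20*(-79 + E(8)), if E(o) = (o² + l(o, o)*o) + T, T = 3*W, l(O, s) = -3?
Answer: 960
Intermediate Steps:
T = -9 (T = 3*(-3) = -9)
E(o) = -9 + o² - 3*o (E(o) = (o² - 3*o) - 9 = -9 + o² - 3*o)
-20*(-79 + E(8)) = -20*(-79 + (-9 + 8² - 3*8)) = -20*(-79 + (-9 + 64 - 24)) = -20*(-79 + 31) = -20*(-48) = 960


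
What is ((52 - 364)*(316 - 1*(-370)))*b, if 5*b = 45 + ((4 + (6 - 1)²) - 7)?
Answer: -14340144/5 ≈ -2.8680e+6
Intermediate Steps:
b = 67/5 (b = (45 + ((4 + (6 - 1)²) - 7))/5 = (45 + ((4 + 5²) - 7))/5 = (45 + ((4 + 25) - 7))/5 = (45 + (29 - 7))/5 = (45 + 22)/5 = (⅕)*67 = 67/5 ≈ 13.400)
((52 - 364)*(316 - 1*(-370)))*b = ((52 - 364)*(316 - 1*(-370)))*(67/5) = -312*(316 + 370)*(67/5) = -312*686*(67/5) = -214032*67/5 = -14340144/5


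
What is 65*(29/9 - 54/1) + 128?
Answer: -28553/9 ≈ -3172.6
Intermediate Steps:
65*(29/9 - 54/1) + 128 = 65*(29*(⅑) - 54*1) + 128 = 65*(29/9 - 54) + 128 = 65*(-457/9) + 128 = -29705/9 + 128 = -28553/9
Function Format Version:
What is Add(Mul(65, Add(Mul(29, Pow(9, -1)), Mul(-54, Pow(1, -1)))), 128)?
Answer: Rational(-28553, 9) ≈ -3172.6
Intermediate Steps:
Add(Mul(65, Add(Mul(29, Pow(9, -1)), Mul(-54, Pow(1, -1)))), 128) = Add(Mul(65, Add(Mul(29, Rational(1, 9)), Mul(-54, 1))), 128) = Add(Mul(65, Add(Rational(29, 9), -54)), 128) = Add(Mul(65, Rational(-457, 9)), 128) = Add(Rational(-29705, 9), 128) = Rational(-28553, 9)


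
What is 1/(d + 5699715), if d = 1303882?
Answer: 1/7003597 ≈ 1.4278e-7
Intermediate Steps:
1/(d + 5699715) = 1/(1303882 + 5699715) = 1/7003597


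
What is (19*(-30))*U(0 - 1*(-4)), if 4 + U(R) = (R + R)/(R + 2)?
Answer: 1520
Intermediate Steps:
U(R) = -4 + 2*R/(2 + R) (U(R) = -4 + (R + R)/(R + 2) = -4 + (2*R)/(2 + R) = -4 + 2*R/(2 + R))
(19*(-30))*U(0 - 1*(-4)) = (19*(-30))*(2*(-4 - (0 - 1*(-4)))/(2 + (0 - 1*(-4)))) = -1140*(-4 - (0 + 4))/(2 + (0 + 4)) = -1140*(-4 - 1*4)/(2 + 4) = -1140*(-4 - 4)/6 = -1140*(-8)/6 = -570*(-8/3) = 1520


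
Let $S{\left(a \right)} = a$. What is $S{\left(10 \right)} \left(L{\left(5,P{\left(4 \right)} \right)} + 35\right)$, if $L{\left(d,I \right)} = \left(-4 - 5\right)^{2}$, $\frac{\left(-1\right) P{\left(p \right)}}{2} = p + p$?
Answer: $1160$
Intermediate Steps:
$P{\left(p \right)} = - 4 p$ ($P{\left(p \right)} = - 2 \left(p + p\right) = - 2 \cdot 2 p = - 4 p$)
$L{\left(d,I \right)} = 81$ ($L{\left(d,I \right)} = \left(-9\right)^{2} = 81$)
$S{\left(10 \right)} \left(L{\left(5,P{\left(4 \right)} \right)} + 35\right) = 10 \left(81 + 35\right) = 10 \cdot 116 = 1160$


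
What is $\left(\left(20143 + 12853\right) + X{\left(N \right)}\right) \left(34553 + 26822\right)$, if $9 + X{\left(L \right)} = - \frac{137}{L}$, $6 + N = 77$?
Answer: $\frac{143736567500}{71} \approx 2.0245 \cdot 10^{9}$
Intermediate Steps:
$N = 71$ ($N = -6 + 77 = 71$)
$X{\left(L \right)} = -9 - \frac{137}{L}$
$\left(\left(20143 + 12853\right) + X{\left(N \right)}\right) \left(34553 + 26822\right) = \left(\left(20143 + 12853\right) - \left(9 + \frac{137}{71}\right)\right) \left(34553 + 26822\right) = \left(32996 - \frac{776}{71}\right) 61375 = \frac{2341940}{71} \cdot 61375 = \frac{143736567500}{71}$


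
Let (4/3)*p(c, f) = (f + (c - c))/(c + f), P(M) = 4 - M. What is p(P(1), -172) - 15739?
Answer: -2659762/169 ≈ -15738.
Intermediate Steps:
p(c, f) = 3*f/(4*(c + f)) (p(c, f) = 3*((f + (c - c))/(c + f))/4 = 3*((f + 0)/(c + f))/4 = 3*(f/(c + f))/4 = 3*f/(4*(c + f)))
p(P(1), -172) - 15739 = (¾)*(-172)/((4 - 1*1) - 172) - 15739 = (¾)*(-172)/((4 - 1) - 172) - 15739 = (¾)*(-172)/(3 - 172) - 15739 = (¾)*(-172)/(-169) - 15739 = (¾)*(-172)*(-1/169) - 15739 = 129/169 - 15739 = -2659762/169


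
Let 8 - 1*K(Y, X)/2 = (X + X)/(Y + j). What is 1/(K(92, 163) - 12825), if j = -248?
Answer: -39/499388 ≈ -7.8096e-5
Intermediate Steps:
K(Y, X) = 16 - 4*X/(-248 + Y) (K(Y, X) = 16 - 2*(X + X)/(Y - 248) = 16 - 2*2*X/(-248 + Y) = 16 - 4*X/(-248 + Y))
1/(K(92, 163) - 12825) = 1/(4*(-992 - 1*163 + 4*92)/(-248 + 92) - 12825) = 1/(4*(-992 - 163 + 368)/(-156) - 12825) = 1/(4*(-1/156)*(-787) - 12825) = 1/(787/39 - 12825) = 1/(-499388/39) = -39/499388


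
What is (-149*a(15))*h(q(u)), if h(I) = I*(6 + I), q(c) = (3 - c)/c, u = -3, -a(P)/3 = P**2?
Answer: -804600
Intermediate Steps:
a(P) = -3*P**2
q(c) = (3 - c)/c
(-149*a(15))*h(q(u)) = (-(-447)*15**2)*(((3 - 1*(-3))/(-3))*(6 + (3 - 1*(-3))/(-3))) = (-(-447)*225)*((-(3 + 3)/3)*(6 - (3 + 3)/3)) = (-149*(-675))*((-1/3*6)*(6 - 1/3*6)) = 100575*(-2*(6 - 2)) = 100575*(-2*4) = 100575*(-8) = -804600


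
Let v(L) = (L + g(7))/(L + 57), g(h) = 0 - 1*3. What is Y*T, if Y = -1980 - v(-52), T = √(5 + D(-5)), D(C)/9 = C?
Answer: -3938*I*√10 ≈ -12453.0*I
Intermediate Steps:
D(C) = 9*C
g(h) = -3 (g(h) = 0 - 3 = -3)
T = 2*I*√10 (T = √(5 + 9*(-5)) = √(5 - 45) = √(-40) = 2*I*√10 ≈ 6.3246*I)
v(L) = (-3 + L)/(57 + L) (v(L) = (L - 3)/(L + 57) = (-3 + L)/(57 + L))
Y = -1969 (Y = -1980 - (-3 - 52)/(57 - 52) = -1980 - (-55)/5 = -1980 - 1*(-11) = -1980 + 11 = -1969)
Y*T = -3938*I*√10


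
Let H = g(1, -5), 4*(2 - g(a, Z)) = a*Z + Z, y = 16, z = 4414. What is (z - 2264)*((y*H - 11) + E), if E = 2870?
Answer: 6301650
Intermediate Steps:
g(a, Z) = 2 - Z/4 - Z*a/4 (g(a, Z) = 2 - (a*Z + Z)/4 = 2 - (Z*a + Z)/4 = 2 - (Z + Z*a)/4 = 2 + (-Z/4 - Z*a/4) = 2 - Z/4 - Z*a/4)
H = 9/2 (H = 2 - 1/4*(-5) - 1/4*(-5)*1 = 2 + 5/4 + 5/4 = 9/2 ≈ 4.5000)
(z - 2264)*((y*H - 11) + E) = (4414 - 2264)*((16*(9/2) - 11) + 2870) = 2150*((72 - 11) + 2870) = 2150*(61 + 2870) = 2150*2931 = 6301650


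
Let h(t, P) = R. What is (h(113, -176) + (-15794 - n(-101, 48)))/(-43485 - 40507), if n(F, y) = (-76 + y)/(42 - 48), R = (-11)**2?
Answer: 47033/251976 ≈ 0.18666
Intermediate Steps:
R = 121
n(F, y) = 38/3 - y/6 (n(F, y) = (-76 + y)/(-6) = (-76 + y)*(-1/6) = 38/3 - y/6)
h(t, P) = 121
(h(113, -176) + (-15794 - n(-101, 48)))/(-43485 - 40507) = (121 + (-15794 - (38/3 - 1/6*48)))/(-43485 - 40507) = (121 + (-15794 - (38/3 - 8)))/(-83992) = (121 + (-15794 - 1*14/3))*(-1/83992) = (121 + (-15794 - 14/3))*(-1/83992) = (121 - 47396/3)*(-1/83992) = -47033/3*(-1/83992) = 47033/251976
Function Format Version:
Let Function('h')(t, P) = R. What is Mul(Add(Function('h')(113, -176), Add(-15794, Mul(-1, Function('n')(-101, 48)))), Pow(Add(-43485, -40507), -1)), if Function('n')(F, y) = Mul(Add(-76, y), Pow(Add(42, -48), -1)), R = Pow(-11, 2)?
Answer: Rational(47033, 251976) ≈ 0.18666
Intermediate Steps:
R = 121
Function('n')(F, y) = Add(Rational(38, 3), Mul(Rational(-1, 6), y)) (Function('n')(F, y) = Mul(Add(-76, y), Pow(-6, -1)) = Mul(Add(-76, y), Rational(-1, 6)) = Add(Rational(38, 3), Mul(Rational(-1, 6), y)))
Function('h')(t, P) = 121
Mul(Add(Function('h')(113, -176), Add(-15794, Mul(-1, Function('n')(-101, 48)))), Pow(Add(-43485, -40507), -1)) = Mul(Add(121, Add(-15794, Mul(-1, Add(Rational(38, 3), Mul(Rational(-1, 6), 48))))), Pow(Add(-43485, -40507), -1)) = Mul(Add(121, Add(-15794, Mul(-1, Add(Rational(38, 3), -8)))), Pow(-83992, -1)) = Mul(Add(121, Add(-15794, Mul(-1, Rational(14, 3)))), Rational(-1, 83992)) = Mul(Add(121, Add(-15794, Rational(-14, 3))), Rational(-1, 83992)) = Mul(Add(121, Rational(-47396, 3)), Rational(-1, 83992)) = Mul(Rational(-47033, 3), Rational(-1, 83992)) = Rational(47033, 251976)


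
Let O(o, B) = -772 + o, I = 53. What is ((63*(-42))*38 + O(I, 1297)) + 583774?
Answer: 482507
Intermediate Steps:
((63*(-42))*38 + O(I, 1297)) + 583774 = ((63*(-42))*38 + (-772 + 53)) + 583774 = (-2646*38 - 719) + 583774 = (-100548 - 719) + 583774 = -101267 + 583774 = 482507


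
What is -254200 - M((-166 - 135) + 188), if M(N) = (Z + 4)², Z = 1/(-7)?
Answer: -12456529/49 ≈ -2.5422e+5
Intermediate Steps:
Z = -⅐ (Z = 1*(-⅐) = -⅐ ≈ -0.14286)
M(N) = 729/49 (M(N) = (-⅐ + 4)² = (27/7)² = 729/49)
-254200 - M((-166 - 135) + 188) = -254200 - 1*729/49 = -254200 - 729/49 = -12456529/49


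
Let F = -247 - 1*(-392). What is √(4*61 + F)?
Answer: √389 ≈ 19.723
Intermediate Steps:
F = 145 (F = -247 + 392 = 145)
√(4*61 + F) = √(4*61 + 145) = √(244 + 145) = √389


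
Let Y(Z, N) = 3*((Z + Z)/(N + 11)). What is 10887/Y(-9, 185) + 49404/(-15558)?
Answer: -922253812/23337 ≈ -39519.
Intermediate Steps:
Y(Z, N) = 6*Z/(11 + N) (Y(Z, N) = 3*((2*Z)/(11 + N)) = 3*(2*Z/(11 + N)) = 6*Z/(11 + N))
10887/Y(-9, 185) + 49404/(-15558) = 10887/((6*(-9)/(11 + 185))) + 49404/(-15558) = 10887/((6*(-9)/196)) + 49404*(-1/15558) = 10887/((6*(-9)*(1/196))) - 8234/2593 = 10887/(-27/98) - 8234/2593 = 10887*(-98/27) - 8234/2593 = -355642/9 - 8234/2593 = -922253812/23337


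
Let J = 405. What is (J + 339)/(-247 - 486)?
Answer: -744/733 ≈ -1.0150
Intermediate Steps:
(J + 339)/(-247 - 486) = (405 + 339)/(-247 - 486) = 744/(-733) = 744*(-1/733) = -744/733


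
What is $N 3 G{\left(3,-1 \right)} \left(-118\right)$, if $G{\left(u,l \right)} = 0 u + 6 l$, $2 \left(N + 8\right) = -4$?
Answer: $-21240$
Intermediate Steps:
$N = -10$ ($N = -8 + \frac{1}{2} \left(-4\right) = -8 - 2 = -10$)
$G{\left(u,l \right)} = 6 l$ ($G{\left(u,l \right)} = 0 + 6 l = 6 l$)
$N 3 G{\left(3,-1 \right)} \left(-118\right) = \left(-10\right) 3 \cdot 6 \left(-1\right) \left(-118\right) = \left(-30\right) \left(-6\right) \left(-118\right) = 180 \left(-118\right) = -21240$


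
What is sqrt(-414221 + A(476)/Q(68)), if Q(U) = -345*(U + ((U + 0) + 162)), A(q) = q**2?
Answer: I*sqrt(1094574056679165)/51405 ≈ 643.6*I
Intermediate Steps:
Q(U) = -55890 - 690*U (Q(U) = -345*(U + (U + 162)) = -345*(U + (162 + U)) = -345*(162 + 2*U) = -55890 - 690*U)
sqrt(-414221 + A(476)/Q(68)) = sqrt(-414221 + 476**2/(-55890 - 690*68)) = sqrt(-414221 + 226576/(-55890 - 46920)) = sqrt(-414221 + 226576/(-102810)) = sqrt(-414221 + 226576*(-1/102810)) = sqrt(-414221 - 113288/51405) = sqrt(-21293143793/51405) = I*sqrt(1094574056679165)/51405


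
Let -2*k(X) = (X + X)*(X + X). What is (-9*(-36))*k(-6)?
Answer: -23328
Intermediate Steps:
k(X) = -2*X**2 (k(X) = -(X + X)*(X + X)/2 = -2*X*2*X/2 = -2*X**2)
(-9*(-36))*k(-6) = (-9*(-36))*(-2*(-6)**2) = 324*(-2*36) = 324*(-72) = -23328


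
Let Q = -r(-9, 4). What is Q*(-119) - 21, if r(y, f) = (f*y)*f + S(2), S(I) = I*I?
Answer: -16681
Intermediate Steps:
S(I) = I²
r(y, f) = 4 + y*f² (r(y, f) = (f*y)*f + 2² = y*f² + 4 = 4 + y*f²)
Q = 140 (Q = -(4 - 9*4²) = -(4 - 9*16) = -(4 - 144) = -1*(-140) = 140)
Q*(-119) - 21 = 140*(-119) - 21 = -16660 - 21 = -16681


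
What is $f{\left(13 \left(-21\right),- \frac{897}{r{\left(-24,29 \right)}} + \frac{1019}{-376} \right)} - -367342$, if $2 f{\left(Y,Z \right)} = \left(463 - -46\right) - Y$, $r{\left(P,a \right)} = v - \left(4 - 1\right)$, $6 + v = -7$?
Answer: $367733$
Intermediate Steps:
$v = -13$ ($v = -6 - 7 = -13$)
$r{\left(P,a \right)} = -16$ ($r{\left(P,a \right)} = -13 - \left(4 - 1\right) = -13 - 3 = -16$)
$f{\left(Y,Z \right)} = \frac{509}{2} - \frac{Y}{2}$ ($f{\left(Y,Z \right)} = \frac{\left(463 - -46\right) - Y}{2} = \frac{\left(463 + 46\right) - Y}{2} = \frac{509 - Y}{2} = \frac{509}{2} - \frac{Y}{2}$)
$f{\left(13 \left(-21\right),- \frac{897}{r{\left(-24,29 \right)}} + \frac{1019}{-376} \right)} - -367342 = \left(\frac{509}{2} - \frac{13 \left(-21\right)}{2}\right) - -367342 = \left(\frac{509}{2} - - \frac{273}{2}\right) + 367342 = \left(\frac{509}{2} + \frac{273}{2}\right) + 367342 = 391 + 367342 = 367733$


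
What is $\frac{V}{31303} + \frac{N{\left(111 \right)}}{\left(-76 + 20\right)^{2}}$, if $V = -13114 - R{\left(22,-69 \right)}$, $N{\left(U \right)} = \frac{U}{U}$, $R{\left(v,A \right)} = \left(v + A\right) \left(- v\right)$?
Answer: $- \frac{44336825}{98166208} \approx -0.45165$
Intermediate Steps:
$R{\left(v,A \right)} = - v \left(A + v\right)$ ($R{\left(v,A \right)} = \left(A + v\right) \left(- v\right) = - v \left(A + v\right)$)
$N{\left(U \right)} = 1$
$V = -14148$ ($V = -13114 - \left(-1\right) 22 \left(-69 + 22\right) = -13114 - \left(-1\right) 22 \left(-47\right) = -13114 - 1034 = -14148$)
$\frac{V}{31303} + \frac{N{\left(111 \right)}}{\left(-76 + 20\right)^{2}} = - \frac{14148}{31303} + 1 \frac{1}{\left(-76 + 20\right)^{2}} = \left(-14148\right) \frac{1}{31303} + 1 \frac{1}{\left(-56\right)^{2}} = - \frac{14148}{31303} + 1 \cdot \frac{1}{3136} = - \frac{14148}{31303} + \frac{1}{3136} = - \frac{44336825}{98166208}$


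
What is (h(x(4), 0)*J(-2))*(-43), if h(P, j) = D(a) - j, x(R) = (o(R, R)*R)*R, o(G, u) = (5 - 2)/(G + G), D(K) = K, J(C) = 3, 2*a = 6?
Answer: -387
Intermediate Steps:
a = 3 (a = (½)*6 = 3)
o(G, u) = 3/(2*G) (o(G, u) = 3/((2*G)) = 3*(1/(2*G)) = 3/(2*G))
x(R) = 3*R/2 (x(R) = ((3/(2*R))*R)*R = 3*R/2)
h(P, j) = 3 - j
(h(x(4), 0)*J(-2))*(-43) = ((3 - 1*0)*3)*(-43) = ((3 + 0)*3)*(-43) = (3*3)*(-43) = 9*(-43) = -387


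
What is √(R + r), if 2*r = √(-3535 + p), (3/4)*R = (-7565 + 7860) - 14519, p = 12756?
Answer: √(-682752 + 18*√9221)/6 ≈ 137.54*I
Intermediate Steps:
R = -56896/3 (R = 4*((-7565 + 7860) - 14519)/3 = 4*(295 - 14519)/3 = (4/3)*(-14224) = -56896/3 ≈ -18965.)
r = √9221/2 (r = √(-3535 + 12756)/2 = √9221/2 ≈ 48.013)
√(R + r) = √(-56896/3 + √9221/2)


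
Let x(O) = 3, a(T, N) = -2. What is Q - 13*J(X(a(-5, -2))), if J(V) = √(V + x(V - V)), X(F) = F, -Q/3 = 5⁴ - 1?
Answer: -1885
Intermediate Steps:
Q = -1872 (Q = -3*(5⁴ - 1) = -3*(625 - 1) = -3*624 = -1872)
J(V) = √(3 + V) (J(V) = √(V + 3) = √(3 + V))
Q - 13*J(X(a(-5, -2))) = -1872 - 13*√(3 - 2) = -1872 - 13*√1 = -1872 - 13*1 = -1872 - 13 = -1885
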